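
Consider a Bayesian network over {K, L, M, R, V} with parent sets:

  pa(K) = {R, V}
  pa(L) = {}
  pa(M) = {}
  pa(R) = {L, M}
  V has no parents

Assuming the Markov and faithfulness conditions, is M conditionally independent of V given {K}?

Only one path connects M and V:
  1. M → R → K ← V — R:chain[open]; K:collider[open] ⇒ active
Since the path M → R → K ← V is active, M and V are not d-separated given {K}.

No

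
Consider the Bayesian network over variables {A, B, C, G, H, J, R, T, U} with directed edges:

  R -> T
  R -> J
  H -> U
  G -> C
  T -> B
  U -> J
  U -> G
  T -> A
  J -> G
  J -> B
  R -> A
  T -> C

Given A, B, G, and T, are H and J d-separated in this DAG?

No

We examine all 5 paths between H and J:
Path 1: H → U → G → C ← T → A ← R → J
  G is a chain here and G is conditioned on, so the path is blocked at G.
Path 2: H → U → G → C ← T → B ← J
  G is a chain here and G is conditioned on, so the path is blocked at G.
Path 3: H → U → G → C ← T ← R → J
  G is a chain here and G is conditioned on, so the path is blocked at G.
Path 4: H → U → G ← J
  U is a chain and U is not conditioned on; G is a collider and G is conditioned on, which opens it — no node blocks this path, so it is active.
Path 5: H → U → J
  U is a chain and U is not conditioned on — no node blocks this path, so it is active.
Since the path H → U → G ← J is active, H and J are not d-separated given {A, B, G, T}.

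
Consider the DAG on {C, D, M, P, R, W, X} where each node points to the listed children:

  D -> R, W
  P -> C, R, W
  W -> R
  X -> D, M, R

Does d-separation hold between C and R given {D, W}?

There are 4 undirected paths between C and R; checking each against the conditioning set {D, W}:
Path 1: C ← P → R
  P is a fork and P is not conditioned on — no node blocks this path, so it is active.
Path 2: C ← P → W → R
  W is a chain here and W is conditioned on, so the path is blocked at W.
Path 3: C ← P → W ← D → R
  D is a fork here and D is conditioned on, so the path is blocked at D.
Path 4: C ← P → W ← D ← X → R
  D is a chain here and D is conditioned on, so the path is blocked at D.
Because an active path exists, C and R are not d-separated.

No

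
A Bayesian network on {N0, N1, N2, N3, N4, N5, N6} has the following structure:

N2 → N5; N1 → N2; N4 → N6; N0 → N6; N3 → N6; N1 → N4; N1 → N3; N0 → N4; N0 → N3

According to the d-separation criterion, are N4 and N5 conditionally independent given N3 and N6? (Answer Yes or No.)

We examine all 5 paths between N4 and N5:
  1. N4 → N6 ← N3 ← N1 → N2 → N5 — N6:collider[open]; N3:chain[blocks]; N1:fork[open]; N2:chain[open] ⇒ blocked
  2. N4 → N6 ← N0 → N3 ← N1 → N2 → N5 — N6:collider[open]; N0:fork[open]; N3:collider[open]; N1:fork[open]; N2:chain[open] ⇒ active
  3. N4 ← N1 → N2 → N5 — N1:fork[open]; N2:chain[open] ⇒ active
  4. N4 ← N0 → N6 ← N3 ← N1 → N2 → N5 — N0:fork[open]; N6:collider[open]; N3:chain[blocks]; N1:fork[open]; N2:chain[open] ⇒ blocked
  5. N4 ← N0 → N3 ← N1 → N2 → N5 — N0:fork[open]; N3:collider[open]; N1:fork[open]; N2:chain[open] ⇒ active
At least one path is unblocked, so d-separation fails.

No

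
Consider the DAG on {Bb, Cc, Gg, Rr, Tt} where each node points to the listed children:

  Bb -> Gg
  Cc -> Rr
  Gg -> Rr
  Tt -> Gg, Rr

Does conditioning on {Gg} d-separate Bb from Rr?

There are 2 undirected paths between Bb and Rr; checking each against the conditioning set {Gg}:
  1. Bb → Gg → Rr — Gg:chain[blocks] ⇒ blocked
  2. Bb → Gg ← Tt → Rr — Gg:collider[open]; Tt:fork[open] ⇒ active
Since the path Bb → Gg ← Tt → Rr is active, Bb and Rr are not d-separated given {Gg}.

No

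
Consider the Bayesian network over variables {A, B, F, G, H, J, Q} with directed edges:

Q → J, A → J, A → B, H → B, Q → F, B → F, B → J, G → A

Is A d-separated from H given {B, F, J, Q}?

No — A and H are not d-separated given {B, F, J, Q}.

Enumerating the 3 paths from A to H and testing each for blocking by {B, F, J, Q}:
Path 1: A → B ← H
  B is a collider and B is conditioned on, which opens it — no node blocks this path, so it is active.
Path 2: A → J ← Q → F ← B ← H
  Q is a fork here and Q is conditioned on, so the path is blocked at Q.
Path 3: A → J ← B ← H
  B is a chain here and B is conditioned on, so the path is blocked at B.
At least one path is unblocked, so d-separation fails.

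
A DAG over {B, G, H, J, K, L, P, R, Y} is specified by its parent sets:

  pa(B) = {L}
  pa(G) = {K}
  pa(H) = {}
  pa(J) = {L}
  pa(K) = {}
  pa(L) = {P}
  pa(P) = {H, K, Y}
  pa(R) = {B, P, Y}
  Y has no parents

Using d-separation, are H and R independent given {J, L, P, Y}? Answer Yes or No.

Yes

We examine all 3 paths between H and R:
  1. H → P → L → B → R — P:chain[blocks]; L:chain[blocks]; B:chain[open] ⇒ blocked
  2. H → P ← Y → R — P:collider[open]; Y:fork[blocks] ⇒ blocked
  3. H → P → R — P:chain[blocks] ⇒ blocked
Every path is blocked, so H and R are d-separated given {J, L, P, Y}.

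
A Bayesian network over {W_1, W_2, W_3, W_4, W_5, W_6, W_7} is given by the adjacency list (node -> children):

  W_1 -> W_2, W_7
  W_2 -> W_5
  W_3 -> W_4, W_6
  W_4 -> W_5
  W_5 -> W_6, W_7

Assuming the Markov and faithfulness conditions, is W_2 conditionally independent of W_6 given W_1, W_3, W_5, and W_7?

There are 4 undirected paths between W_2 and W_6; checking each against the conditioning set {W_1, W_3, W_5, W_7}:
Path 1: W_2 ← W_1 → W_7 ← W_5 → W_6
  W_1 is a fork here and W_1 is conditioned on, so the path is blocked at W_1.
Path 2: W_2 ← W_1 → W_7 ← W_5 ← W_4 ← W_3 → W_6
  W_1 is a fork here and W_1 is conditioned on, so the path is blocked at W_1.
Path 3: W_2 → W_5 → W_6
  W_5 is a chain here and W_5 is conditioned on, so the path is blocked at W_5.
Path 4: W_2 → W_5 ← W_4 ← W_3 → W_6
  W_3 is a fork here and W_3 is conditioned on, so the path is blocked at W_3.
Every path is blocked, so W_2 and W_6 are d-separated given {W_1, W_3, W_5, W_7}.

Yes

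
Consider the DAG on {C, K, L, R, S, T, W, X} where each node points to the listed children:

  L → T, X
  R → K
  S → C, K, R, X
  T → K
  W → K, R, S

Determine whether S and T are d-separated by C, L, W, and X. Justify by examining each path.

Yes

6 paths connect S and T; each must be blocked for d-separation to hold:
Path 1: S → R → K ← T
  K is a collider here and neither K nor any of its descendants is conditioned on, so the collider stays closed — the path is blocked at K.
Path 2: S → R ← W → K ← T
  R is a collider here and neither R nor any of its descendants is conditioned on, so the collider stays closed — the path is blocked at R.
Path 3: S → K ← T
  K is a collider here and neither K nor any of its descendants is conditioned on, so the collider stays closed — the path is blocked at K.
Path 4: S → X ← L → T
  L is a fork here and L is conditioned on, so the path is blocked at L.
Path 5: S ← W → R → K ← T
  W is a fork here and W is conditioned on, so the path is blocked at W.
Path 6: S ← W → K ← T
  W is a fork here and W is conditioned on, so the path is blocked at W.
Every path is blocked, so S and T are d-separated given {C, L, W, X}.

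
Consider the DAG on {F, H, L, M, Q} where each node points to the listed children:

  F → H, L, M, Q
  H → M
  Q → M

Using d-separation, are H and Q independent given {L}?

No — H and Q are not d-separated given {L}.

We examine all 4 paths between H and Q:
Path 1: H → M ← F → Q
  M is a collider here and neither M nor any of its descendants is conditioned on, so the collider stays closed — the path is blocked at M.
Path 2: H → M ← Q
  M is a collider here and neither M nor any of its descendants is conditioned on, so the collider stays closed — the path is blocked at M.
Path 3: H ← F → M ← Q
  M is a collider here and neither M nor any of its descendants is conditioned on, so the collider stays closed — the path is blocked at M.
Path 4: H ← F → Q
  F is a fork and F is not conditioned on — no node blocks this path, so it is active.
Since the path H ← F → Q is active, H and Q are not d-separated given {L}.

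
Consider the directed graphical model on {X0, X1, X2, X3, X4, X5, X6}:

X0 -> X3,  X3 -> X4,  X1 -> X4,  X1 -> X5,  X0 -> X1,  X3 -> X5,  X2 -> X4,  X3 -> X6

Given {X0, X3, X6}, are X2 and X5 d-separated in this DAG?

Yes — X2 and X5 are d-separated given {X0, X3, X6}.

There are 4 undirected paths between X2 and X5; checking each against the conditioning set {X0, X3, X6}:
Path 1: X2 → X4 ← X1 ← X0 → X3 → X5
  X4 is a collider here and neither X4 nor any of its descendants is conditioned on, so the collider stays closed — the path is blocked at X4.
Path 2: X2 → X4 ← X1 → X5
  X4 is a collider here and neither X4 nor any of its descendants is conditioned on, so the collider stays closed — the path is blocked at X4.
Path 3: X2 → X4 ← X3 ← X0 → X1 → X5
  X4 is a collider here and neither X4 nor any of its descendants is conditioned on, so the collider stays closed — the path is blocked at X4.
Path 4: X2 → X4 ← X3 → X5
  X4 is a collider here and neither X4 nor any of its descendants is conditioned on, so the collider stays closed — the path is blocked at X4.
Since every path is blocked, d-separation holds.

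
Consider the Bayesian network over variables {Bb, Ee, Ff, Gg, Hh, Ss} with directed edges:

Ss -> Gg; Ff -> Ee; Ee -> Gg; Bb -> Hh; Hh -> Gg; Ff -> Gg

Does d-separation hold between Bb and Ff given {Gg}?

No

There are 2 undirected paths between Bb and Ff; checking each against the conditioning set {Gg}:
  1. Bb → Hh → Gg ← Ee ← Ff — Hh:chain[open]; Gg:collider[open]; Ee:chain[open] ⇒ active
  2. Bb → Hh → Gg ← Ff — Hh:chain[open]; Gg:collider[open] ⇒ active
Because an active path exists, Bb and Ff are not d-separated.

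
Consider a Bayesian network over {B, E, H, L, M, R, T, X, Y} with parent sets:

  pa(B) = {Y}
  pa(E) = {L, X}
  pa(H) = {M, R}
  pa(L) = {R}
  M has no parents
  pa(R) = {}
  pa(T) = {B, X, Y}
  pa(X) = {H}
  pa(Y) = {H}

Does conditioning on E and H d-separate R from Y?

Enumerating the 6 paths from R to Y and testing each for blocking by {E, H}:
Path 1: R → H → Y
  H is a chain here and H is conditioned on, so the path is blocked at H.
Path 2: R → H → X → T ← Y
  H is a chain here and H is conditioned on, so the path is blocked at H.
Path 3: R → H → X → T ← B ← Y
  H is a chain here and H is conditioned on, so the path is blocked at H.
Path 4: R → L → E ← X ← H → Y
  H is a fork here and H is conditioned on, so the path is blocked at H.
Path 5: R → L → E ← X → T ← Y
  T is a collider here and neither T nor any of its descendants is conditioned on, so the collider stays closed — the path is blocked at T.
Path 6: R → L → E ← X → T ← B ← Y
  T is a collider here and neither T nor any of its descendants is conditioned on, so the collider stays closed — the path is blocked at T.
Since every path is blocked, d-separation holds.

Yes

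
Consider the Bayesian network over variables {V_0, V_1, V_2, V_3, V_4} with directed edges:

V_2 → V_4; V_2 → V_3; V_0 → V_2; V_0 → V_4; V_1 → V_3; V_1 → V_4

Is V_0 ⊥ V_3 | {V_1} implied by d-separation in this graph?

4 paths connect V_0 and V_3; each must be blocked for d-separation to hold:
Path 1: V_0 → V_4 ← V_1 → V_3
  V_4 is a collider here and neither V_4 nor any of its descendants is conditioned on, so the collider stays closed — the path is blocked at V_4.
Path 2: V_0 → V_4 ← V_2 → V_3
  V_4 is a collider here and neither V_4 nor any of its descendants is conditioned on, so the collider stays closed — the path is blocked at V_4.
Path 3: V_0 → V_2 → V_4 ← V_1 → V_3
  V_4 is a collider here and neither V_4 nor any of its descendants is conditioned on, so the collider stays closed — the path is blocked at V_4.
Path 4: V_0 → V_2 → V_3
  V_2 is a chain and V_2 is not conditioned on — no node blocks this path, so it is active.
At least one path is unblocked, so d-separation fails.

No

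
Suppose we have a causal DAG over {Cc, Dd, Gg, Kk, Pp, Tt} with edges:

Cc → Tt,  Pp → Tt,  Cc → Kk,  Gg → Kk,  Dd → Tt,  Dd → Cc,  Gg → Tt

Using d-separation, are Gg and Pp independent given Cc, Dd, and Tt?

3 paths connect Gg and Pp; each must be blocked for d-separation to hold:
  1. Gg → Tt ← Pp — Tt:collider[open] ⇒ active
  2. Gg → Kk ← Cc → Tt ← Pp — Kk:collider[blocks]; Cc:fork[blocks]; Tt:collider[open] ⇒ blocked
  3. Gg → Kk ← Cc ← Dd → Tt ← Pp — Kk:collider[blocks]; Cc:chain[blocks]; Dd:fork[blocks]; Tt:collider[open] ⇒ blocked
At least one path is unblocked, so d-separation fails.

No — Gg and Pp are not d-separated given {Cc, Dd, Tt}.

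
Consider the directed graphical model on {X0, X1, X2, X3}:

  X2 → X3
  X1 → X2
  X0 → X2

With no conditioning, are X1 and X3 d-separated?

Only one path connects X1 and X3:
Path 1: X1 → X2 → X3
  X2 is a chain and X2 is not conditioned on — no node blocks this path, so it is active.
Because an active path exists, X1 and X3 are not d-separated.

No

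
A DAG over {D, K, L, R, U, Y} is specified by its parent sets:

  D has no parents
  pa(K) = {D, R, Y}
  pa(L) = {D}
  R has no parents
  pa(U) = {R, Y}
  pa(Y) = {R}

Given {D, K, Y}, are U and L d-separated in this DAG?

There are 4 undirected paths between U and L; checking each against the conditioning set {D, K, Y}:
Path 1: U ← R → Y → K ← D → L
  Y is a chain here and Y is conditioned on, so the path is blocked at Y.
Path 2: U ← R → K ← D → L
  D is a fork here and D is conditioned on, so the path is blocked at D.
Path 3: U ← Y ← R → K ← D → L
  Y is a chain here and Y is conditioned on, so the path is blocked at Y.
Path 4: U ← Y → K ← D → L
  Y is a fork here and Y is conditioned on, so the path is blocked at Y.
All paths are blocked; U ⊥ L | {D, K, Y} holds.

Yes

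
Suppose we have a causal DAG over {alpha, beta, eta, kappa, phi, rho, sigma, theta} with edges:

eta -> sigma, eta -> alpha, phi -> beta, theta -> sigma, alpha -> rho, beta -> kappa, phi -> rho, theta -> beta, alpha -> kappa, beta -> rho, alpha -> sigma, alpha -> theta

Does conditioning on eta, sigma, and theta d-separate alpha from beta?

Yes — alpha and beta are d-separated given {eta, sigma, theta}.

There are 6 undirected paths between alpha and beta; checking each against the conditioning set {eta, sigma, theta}:
Path 1: alpha → rho ← beta
  rho is a collider here and neither rho nor any of its descendants is conditioned on, so the collider stays closed — the path is blocked at rho.
Path 2: alpha → rho ← phi → beta
  rho is a collider here and neither rho nor any of its descendants is conditioned on, so the collider stays closed — the path is blocked at rho.
Path 3: alpha ← eta → sigma ← theta → beta
  eta is a fork here and eta is conditioned on, so the path is blocked at eta.
Path 4: alpha → theta → beta
  theta is a chain here and theta is conditioned on, so the path is blocked at theta.
Path 5: alpha → kappa ← beta
  kappa is a collider here and neither kappa nor any of its descendants is conditioned on, so the collider stays closed — the path is blocked at kappa.
Path 6: alpha → sigma ← theta → beta
  theta is a fork here and theta is conditioned on, so the path is blocked at theta.
All paths are blocked; alpha ⊥ beta | {eta, sigma, theta} holds.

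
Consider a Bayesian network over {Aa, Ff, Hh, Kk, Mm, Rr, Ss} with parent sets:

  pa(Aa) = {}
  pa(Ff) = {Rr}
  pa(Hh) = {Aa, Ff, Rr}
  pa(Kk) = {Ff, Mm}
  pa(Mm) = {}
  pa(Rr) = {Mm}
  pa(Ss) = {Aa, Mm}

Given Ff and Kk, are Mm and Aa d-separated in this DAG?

Enumerating the 5 paths from Mm to Aa and testing each for blocking by {Ff, Kk}:
  1. Mm → Ss ← Aa — Ss:collider[blocks] ⇒ blocked
  2. Mm → Rr → Ff → Hh ← Aa — Rr:chain[open]; Ff:chain[blocks]; Hh:collider[blocks] ⇒ blocked
  3. Mm → Rr → Hh ← Aa — Rr:chain[open]; Hh:collider[blocks] ⇒ blocked
  4. Mm → Kk ← Ff → Hh ← Aa — Kk:collider[open]; Ff:fork[blocks]; Hh:collider[blocks] ⇒ blocked
  5. Mm → Kk ← Ff ← Rr → Hh ← Aa — Kk:collider[open]; Ff:chain[blocks]; Rr:fork[open]; Hh:collider[blocks] ⇒ blocked
All paths are blocked; Mm ⊥ Aa | {Ff, Kk} holds.

Yes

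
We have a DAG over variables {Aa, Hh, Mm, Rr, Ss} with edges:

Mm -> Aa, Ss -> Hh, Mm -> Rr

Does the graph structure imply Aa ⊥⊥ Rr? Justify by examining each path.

Only one path connects Aa and Rr:
  1. Aa ← Mm → Rr — Mm:fork[open] ⇒ active
Because an active path exists, Aa and Rr are not d-separated.

No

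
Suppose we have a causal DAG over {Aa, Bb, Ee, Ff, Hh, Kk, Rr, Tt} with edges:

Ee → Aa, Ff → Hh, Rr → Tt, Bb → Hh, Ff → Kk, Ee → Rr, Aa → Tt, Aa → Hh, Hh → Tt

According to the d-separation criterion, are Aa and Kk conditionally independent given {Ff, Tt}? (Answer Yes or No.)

Yes

We examine all 3 paths between Aa and Kk:
Path 1: Aa ← Ee → Rr → Tt ← Hh ← Ff → Kk
  Ff is a fork here and Ff is conditioned on, so the path is blocked at Ff.
Path 2: Aa → Hh ← Ff → Kk
  Ff is a fork here and Ff is conditioned on, so the path is blocked at Ff.
Path 3: Aa → Tt ← Hh ← Ff → Kk
  Ff is a fork here and Ff is conditioned on, so the path is blocked at Ff.
Every path is blocked, so Aa and Kk are d-separated given {Ff, Tt}.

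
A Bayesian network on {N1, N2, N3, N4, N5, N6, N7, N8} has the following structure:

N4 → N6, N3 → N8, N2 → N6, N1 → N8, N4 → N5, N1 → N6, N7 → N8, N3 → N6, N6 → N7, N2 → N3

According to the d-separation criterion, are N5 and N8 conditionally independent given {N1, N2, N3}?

We examine all 4 paths between N5 and N8:
  1. N5 ← N4 → N6 ← N2 → N3 → N8 — N4:fork[open]; N6:collider[blocks]; N2:fork[blocks]; N3:chain[blocks] ⇒ blocked
  2. N5 ← N4 → N6 ← N1 → N8 — N4:fork[open]; N6:collider[blocks]; N1:fork[blocks] ⇒ blocked
  3. N5 ← N4 → N6 → N7 → N8 — N4:fork[open]; N6:chain[open]; N7:chain[open] ⇒ active
  4. N5 ← N4 → N6 ← N3 → N8 — N4:fork[open]; N6:collider[blocks]; N3:fork[blocks] ⇒ blocked
At least one path is unblocked, so d-separation fails.

No — N5 and N8 are not d-separated given {N1, N2, N3}.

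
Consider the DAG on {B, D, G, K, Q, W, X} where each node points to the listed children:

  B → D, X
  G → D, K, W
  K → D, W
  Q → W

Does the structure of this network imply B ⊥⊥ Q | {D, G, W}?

4 paths connect B and Q; each must be blocked for d-separation to hold:
Path 1: B → D ← G → W ← Q
  G is a fork here and G is conditioned on, so the path is blocked at G.
Path 2: B → D ← G → K → W ← Q
  G is a fork here and G is conditioned on, so the path is blocked at G.
Path 3: B → D ← K ← G → W ← Q
  G is a fork here and G is conditioned on, so the path is blocked at G.
Path 4: B → D ← K → W ← Q
  D is a collider and D is conditioned on, which opens it; K is a fork and K is not conditioned on; W is a collider and W is conditioned on, which opens it — no node blocks this path, so it is active.
At least one path is unblocked, so d-separation fails.

No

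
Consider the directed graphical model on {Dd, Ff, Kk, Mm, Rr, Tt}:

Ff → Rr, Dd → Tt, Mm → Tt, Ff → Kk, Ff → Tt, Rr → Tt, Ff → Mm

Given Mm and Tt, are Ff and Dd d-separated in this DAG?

We examine all 3 paths between Ff and Dd:
Path 1: Ff → Mm → Tt ← Dd
  Mm is a chain here and Mm is conditioned on, so the path is blocked at Mm.
Path 2: Ff → Tt ← Dd
  Tt is a collider and Tt is conditioned on, which opens it — no node blocks this path, so it is active.
Path 3: Ff → Rr → Tt ← Dd
  Rr is a chain and Rr is not conditioned on; Tt is a collider and Tt is conditioned on, which opens it — no node blocks this path, so it is active.
Since the path Ff → Tt ← Dd is active, Ff and Dd are not d-separated given {Mm, Tt}.

No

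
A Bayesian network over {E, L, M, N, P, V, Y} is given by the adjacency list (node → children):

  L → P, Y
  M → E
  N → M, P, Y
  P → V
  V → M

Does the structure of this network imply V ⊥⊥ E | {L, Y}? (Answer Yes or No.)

No

Enumerating the 3 paths from V to E and testing each for blocking by {L, Y}:
Path 1: V → M → E
  M is a chain and M is not conditioned on — no node blocks this path, so it is active.
Path 2: V ← P ← N → M → E
  P is a chain and P is not conditioned on; N is a fork and N is not conditioned on; M is a chain and M is not conditioned on — no node blocks this path, so it is active.
Path 3: V ← P ← L → Y ← N → M → E
  L is a fork here and L is conditioned on, so the path is blocked at L.
Because an active path exists, V and E are not d-separated.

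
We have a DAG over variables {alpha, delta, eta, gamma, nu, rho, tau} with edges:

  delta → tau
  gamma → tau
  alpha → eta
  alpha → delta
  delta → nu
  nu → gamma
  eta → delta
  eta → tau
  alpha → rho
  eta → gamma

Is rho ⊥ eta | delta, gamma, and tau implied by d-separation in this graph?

We examine all 6 paths between rho and eta:
Path 1: rho ← alpha → delta → nu → gamma ← eta
  delta is a chain here and delta is conditioned on, so the path is blocked at delta.
Path 2: rho ← alpha → delta → nu → gamma → tau ← eta
  delta is a chain here and delta is conditioned on, so the path is blocked at delta.
Path 3: rho ← alpha → delta ← eta
  alpha is a fork and alpha is not conditioned on; delta is a collider and delta is conditioned on, which opens it — no node blocks this path, so it is active.
Path 4: rho ← alpha → delta → tau ← eta
  delta is a chain here and delta is conditioned on, so the path is blocked at delta.
Path 5: rho ← alpha → delta → tau ← gamma ← eta
  delta is a chain here and delta is conditioned on, so the path is blocked at delta.
Path 6: rho ← alpha → eta
  alpha is a fork and alpha is not conditioned on — no node blocks this path, so it is active.
Since the path rho ← alpha → delta ← eta is active, rho and eta are not d-separated given {delta, gamma, tau}.

No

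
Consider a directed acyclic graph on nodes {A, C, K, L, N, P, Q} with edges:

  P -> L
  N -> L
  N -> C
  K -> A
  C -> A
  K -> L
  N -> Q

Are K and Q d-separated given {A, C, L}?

There are 2 undirected paths between K and Q; checking each against the conditioning set {A, C, L}:
Path 1: K → L ← N → Q
  L is a collider and L is conditioned on, which opens it; N is a fork and N is not conditioned on — no node blocks this path, so it is active.
Path 2: K → A ← C ← N → Q
  C is a chain here and C is conditioned on, so the path is blocked at C.
At least one path is unblocked, so d-separation fails.

No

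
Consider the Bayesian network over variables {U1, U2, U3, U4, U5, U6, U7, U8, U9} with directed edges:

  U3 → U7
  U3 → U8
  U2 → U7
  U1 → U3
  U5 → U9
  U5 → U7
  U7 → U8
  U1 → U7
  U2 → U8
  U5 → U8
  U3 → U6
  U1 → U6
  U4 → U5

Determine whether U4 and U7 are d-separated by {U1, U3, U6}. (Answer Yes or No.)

There are 6 undirected paths between U4 and U7; checking each against the conditioning set {U1, U3, U6}:
Path 1: U4 → U5 → U7
  U5 is a chain and U5 is not conditioned on — no node blocks this path, so it is active.
Path 2: U4 → U5 → U8 ← U2 → U7
  U8 is a collider here and neither U8 nor any of its descendants is conditioned on, so the collider stays closed — the path is blocked at U8.
Path 3: U4 → U5 → U8 ← U7
  U8 is a collider here and neither U8 nor any of its descendants is conditioned on, so the collider stays closed — the path is blocked at U8.
Path 4: U4 → U5 → U8 ← U3 → U6 ← U1 → U7
  U8 is a collider here and neither U8 nor any of its descendants is conditioned on, so the collider stays closed — the path is blocked at U8.
Path 5: U4 → U5 → U8 ← U3 ← U1 → U7
  U8 is a collider here and neither U8 nor any of its descendants is conditioned on, so the collider stays closed — the path is blocked at U8.
Path 6: U4 → U5 → U8 ← U3 → U7
  U8 is a collider here and neither U8 nor any of its descendants is conditioned on, so the collider stays closed — the path is blocked at U8.
Because an active path exists, U4 and U7 are not d-separated.

No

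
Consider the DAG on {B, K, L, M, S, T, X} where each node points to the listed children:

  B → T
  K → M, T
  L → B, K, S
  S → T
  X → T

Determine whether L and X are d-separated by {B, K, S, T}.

Yes

Enumerating the 3 paths from L to X and testing each for blocking by {B, K, S, T}:
Path 1: L → K → T ← X
  K is a chain here and K is conditioned on, so the path is blocked at K.
Path 2: L → S → T ← X
  S is a chain here and S is conditioned on, so the path is blocked at S.
Path 3: L → B → T ← X
  B is a chain here and B is conditioned on, so the path is blocked at B.
All paths are blocked; L ⊥ X | {B, K, S, T} holds.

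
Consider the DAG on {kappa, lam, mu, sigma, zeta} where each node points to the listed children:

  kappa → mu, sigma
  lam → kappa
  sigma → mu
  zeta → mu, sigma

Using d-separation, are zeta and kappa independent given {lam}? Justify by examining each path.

Yes — zeta and kappa are d-separated given {lam}.

There are 4 undirected paths between zeta and kappa; checking each against the conditioning set {lam}:
Path 1: zeta → sigma → mu ← kappa
  mu is a collider here and neither mu nor any of its descendants is conditioned on, so the collider stays closed — the path is blocked at mu.
Path 2: zeta → sigma ← kappa
  sigma is a collider here and neither sigma nor any of its descendants is conditioned on, so the collider stays closed — the path is blocked at sigma.
Path 3: zeta → mu ← sigma ← kappa
  mu is a collider here and neither mu nor any of its descendants is conditioned on, so the collider stays closed — the path is blocked at mu.
Path 4: zeta → mu ← kappa
  mu is a collider here and neither mu nor any of its descendants is conditioned on, so the collider stays closed — the path is blocked at mu.
Every path is blocked, so zeta and kappa are d-separated given {lam}.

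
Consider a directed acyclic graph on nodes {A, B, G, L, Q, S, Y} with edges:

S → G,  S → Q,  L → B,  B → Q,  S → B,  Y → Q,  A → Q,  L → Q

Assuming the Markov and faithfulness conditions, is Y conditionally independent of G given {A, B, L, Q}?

3 paths connect Y and G; each must be blocked for d-separation to hold:
  1. Y → Q ← L → B ← S → G — Q:collider[open]; L:fork[blocks]; B:collider[open]; S:fork[open] ⇒ blocked
  2. Y → Q ← S → G — Q:collider[open]; S:fork[open] ⇒ active
  3. Y → Q ← B ← S → G — Q:collider[open]; B:chain[blocks]; S:fork[open] ⇒ blocked
Because an active path exists, Y and G are not d-separated.

No — Y and G are not d-separated given {A, B, L, Q}.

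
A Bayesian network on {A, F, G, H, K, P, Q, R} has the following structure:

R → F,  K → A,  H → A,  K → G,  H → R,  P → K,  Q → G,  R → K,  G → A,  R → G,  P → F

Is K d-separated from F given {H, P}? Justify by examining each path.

No

We examine all 6 paths between K and F:
  1. K → A ← G ← R → F — A:collider[blocks]; G:chain[open]; R:fork[open] ⇒ blocked
  2. K → A ← H → R → F — A:collider[blocks]; H:fork[blocks]; R:chain[open] ⇒ blocked
  3. K ← P → F — P:fork[blocks] ⇒ blocked
  4. K → G → A ← H → R → F — G:chain[open]; A:collider[blocks]; H:fork[blocks]; R:chain[open] ⇒ blocked
  5. K → G ← R → F — G:collider[blocks]; R:fork[open] ⇒ blocked
  6. K ← R → F — R:fork[open] ⇒ active
At least one path is unblocked, so d-separation fails.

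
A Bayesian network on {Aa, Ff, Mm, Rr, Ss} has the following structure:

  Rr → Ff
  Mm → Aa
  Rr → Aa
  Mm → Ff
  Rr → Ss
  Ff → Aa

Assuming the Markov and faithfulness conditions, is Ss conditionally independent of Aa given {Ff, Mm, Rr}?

Yes

3 paths connect Ss and Aa; each must be blocked for d-separation to hold:
  1. Ss ← Rr → Ff ← Mm → Aa — Rr:fork[blocks]; Ff:collider[open]; Mm:fork[blocks] ⇒ blocked
  2. Ss ← Rr → Ff → Aa — Rr:fork[blocks]; Ff:chain[blocks] ⇒ blocked
  3. Ss ← Rr → Aa — Rr:fork[blocks] ⇒ blocked
All paths are blocked; Ss ⊥ Aa | {Ff, Mm, Rr} holds.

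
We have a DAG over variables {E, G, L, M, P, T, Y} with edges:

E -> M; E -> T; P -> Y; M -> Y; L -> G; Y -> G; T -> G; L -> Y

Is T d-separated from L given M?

Yes — T and L are d-separated given {M}.

We examine all 4 paths between T and L:
  1. T ← E → M → Y ← L — E:fork[open]; M:chain[blocks]; Y:collider[blocks] ⇒ blocked
  2. T ← E → M → Y → G ← L — E:fork[open]; M:chain[blocks]; Y:chain[open]; G:collider[blocks] ⇒ blocked
  3. T → G ← Y ← L — G:collider[blocks]; Y:chain[open] ⇒ blocked
  4. T → G ← L — G:collider[blocks] ⇒ blocked
Since every path is blocked, d-separation holds.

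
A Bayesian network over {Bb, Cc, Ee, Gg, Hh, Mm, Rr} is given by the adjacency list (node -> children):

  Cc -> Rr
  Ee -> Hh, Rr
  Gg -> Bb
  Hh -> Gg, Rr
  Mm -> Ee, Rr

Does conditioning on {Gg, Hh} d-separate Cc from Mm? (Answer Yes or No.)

3 paths connect Cc and Mm; each must be blocked for d-separation to hold:
  1. Cc → Rr ← Hh ← Ee ← Mm — Rr:collider[blocks]; Hh:chain[blocks]; Ee:chain[open] ⇒ blocked
  2. Cc → Rr ← Ee ← Mm — Rr:collider[blocks]; Ee:chain[open] ⇒ blocked
  3. Cc → Rr ← Mm — Rr:collider[blocks] ⇒ blocked
All paths are blocked; Cc ⊥ Mm | {Gg, Hh} holds.

Yes — Cc and Mm are d-separated given {Gg, Hh}.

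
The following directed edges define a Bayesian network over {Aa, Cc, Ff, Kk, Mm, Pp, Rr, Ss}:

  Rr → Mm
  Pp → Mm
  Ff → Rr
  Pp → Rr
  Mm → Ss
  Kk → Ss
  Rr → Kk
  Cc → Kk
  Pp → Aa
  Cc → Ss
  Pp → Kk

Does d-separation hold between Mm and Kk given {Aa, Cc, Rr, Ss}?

No

Enumerating the 6 paths from Mm to Kk and testing each for blocking by {Aa, Cc, Rr, Ss}:
Path 1: Mm → Ss ← Cc → Kk
  Cc is a fork here and Cc is conditioned on, so the path is blocked at Cc.
Path 2: Mm → Ss ← Kk
  Ss is a collider and Ss is conditioned on, which opens it — no node blocks this path, so it is active.
Path 3: Mm ← Rr → Kk
  Rr is a fork here and Rr is conditioned on, so the path is blocked at Rr.
Path 4: Mm ← Rr ← Pp → Kk
  Rr is a chain here and Rr is conditioned on, so the path is blocked at Rr.
Path 5: Mm ← Pp → Rr → Kk
  Rr is a chain here and Rr is conditioned on, so the path is blocked at Rr.
Path 6: Mm ← Pp → Kk
  Pp is a fork and Pp is not conditioned on — no node blocks this path, so it is active.
At least one path is unblocked, so d-separation fails.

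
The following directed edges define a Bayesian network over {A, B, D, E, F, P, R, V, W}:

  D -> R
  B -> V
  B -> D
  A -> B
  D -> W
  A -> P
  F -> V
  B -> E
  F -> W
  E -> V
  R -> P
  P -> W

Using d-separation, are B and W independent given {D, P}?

Enumerating the 6 paths from B to W and testing each for blocking by {D, P}:
Path 1: B → E → V ← F → W
  V is a collider here and neither V nor any of its descendants is conditioned on, so the collider stays closed — the path is blocked at V.
Path 2: B → V ← F → W
  V is a collider here and neither V nor any of its descendants is conditioned on, so the collider stays closed — the path is blocked at V.
Path 3: B → D → W
  D is a chain here and D is conditioned on, so the path is blocked at D.
Path 4: B → D → R → P → W
  D is a chain here and D is conditioned on, so the path is blocked at D.
Path 5: B ← A → P → W
  P is a chain here and P is conditioned on, so the path is blocked at P.
Path 6: B ← A → P ← R ← D → W
  D is a fork here and D is conditioned on, so the path is blocked at D.
Since every path is blocked, d-separation holds.

Yes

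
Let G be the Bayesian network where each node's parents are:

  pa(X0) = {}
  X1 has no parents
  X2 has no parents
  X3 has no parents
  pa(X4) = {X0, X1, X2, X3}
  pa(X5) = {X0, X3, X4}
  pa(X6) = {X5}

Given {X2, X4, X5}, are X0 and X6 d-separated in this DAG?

Yes

We examine all 3 paths between X0 and X6:
  1. X0 → X4 ← X3 → X5 → X6 — X4:collider[open]; X3:fork[open]; X5:chain[blocks] ⇒ blocked
  2. X0 → X4 → X5 → X6 — X4:chain[blocks]; X5:chain[blocks] ⇒ blocked
  3. X0 → X5 → X6 — X5:chain[blocks] ⇒ blocked
Every path is blocked, so X0 and X6 are d-separated given {X2, X4, X5}.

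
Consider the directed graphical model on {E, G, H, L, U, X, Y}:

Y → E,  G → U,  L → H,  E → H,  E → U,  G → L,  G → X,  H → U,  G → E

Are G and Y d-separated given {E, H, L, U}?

No

We examine all 5 paths between G and Y:
Path 1: G → U ← H ← E ← Y
  H is a chain here and H is conditioned on, so the path is blocked at H.
Path 2: G → U ← E ← Y
  E is a chain here and E is conditioned on, so the path is blocked at E.
Path 3: G → E ← Y
  E is a collider and E is conditioned on, which opens it — no node blocks this path, so it is active.
Path 4: G → L → H → U ← E ← Y
  L is a chain here and L is conditioned on, so the path is blocked at L.
Path 5: G → L → H ← E ← Y
  L is a chain here and L is conditioned on, so the path is blocked at L.
Because an active path exists, G and Y are not d-separated.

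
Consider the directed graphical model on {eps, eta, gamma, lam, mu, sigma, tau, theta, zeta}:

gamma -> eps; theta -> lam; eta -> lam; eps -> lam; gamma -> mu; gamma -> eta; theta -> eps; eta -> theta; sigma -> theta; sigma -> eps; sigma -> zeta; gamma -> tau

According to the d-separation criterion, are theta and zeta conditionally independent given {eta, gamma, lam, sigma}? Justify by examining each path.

Yes — theta and zeta are d-separated given {eta, gamma, lam, sigma}.

There are 6 undirected paths between theta and zeta; checking each against the conditioning set {eta, gamma, lam, sigma}:
Path 1: theta → lam ← eps ← sigma → zeta
  sigma is a fork here and sigma is conditioned on, so the path is blocked at sigma.
Path 2: theta → lam ← eta ← gamma → eps ← sigma → zeta
  eta is a chain here and eta is conditioned on, so the path is blocked at eta.
Path 3: theta ← sigma → zeta
  sigma is a fork here and sigma is conditioned on, so the path is blocked at sigma.
Path 4: theta → eps ← sigma → zeta
  sigma is a fork here and sigma is conditioned on, so the path is blocked at sigma.
Path 5: theta ← eta → lam ← eps ← sigma → zeta
  eta is a fork here and eta is conditioned on, so the path is blocked at eta.
Path 6: theta ← eta ← gamma → eps ← sigma → zeta
  eta is a chain here and eta is conditioned on, so the path is blocked at eta.
Since every path is blocked, d-separation holds.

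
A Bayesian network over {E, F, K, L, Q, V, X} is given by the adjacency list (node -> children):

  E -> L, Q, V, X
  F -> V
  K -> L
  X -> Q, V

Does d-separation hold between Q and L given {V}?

No

Enumerating the 3 paths from Q to L and testing each for blocking by {V}:
Path 1: Q ← E → L
  E is a fork and E is not conditioned on — no node blocks this path, so it is active.
Path 2: Q ← X ← E → L
  X is a chain and X is not conditioned on; E is a fork and E is not conditioned on — no node blocks this path, so it is active.
Path 3: Q ← X → V ← E → L
  X is a fork and X is not conditioned on; V is a collider and V is conditioned on, which opens it; E is a fork and E is not conditioned on — no node blocks this path, so it is active.
Because an active path exists, Q and L are not d-separated.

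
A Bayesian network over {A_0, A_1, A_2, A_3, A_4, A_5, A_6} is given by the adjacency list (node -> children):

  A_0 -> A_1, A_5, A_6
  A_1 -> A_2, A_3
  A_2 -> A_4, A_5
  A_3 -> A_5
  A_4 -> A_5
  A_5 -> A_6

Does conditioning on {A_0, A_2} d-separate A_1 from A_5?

5 paths connect A_1 and A_5; each must be blocked for d-separation to hold:
  1. A_1 ← A_0 → A_6 ← A_5 — A_0:fork[blocks]; A_6:collider[blocks] ⇒ blocked
  2. A_1 ← A_0 → A_5 — A_0:fork[blocks] ⇒ blocked
  3. A_1 → A_3 → A_5 — A_3:chain[open] ⇒ active
  4. A_1 → A_2 → A_4 → A_5 — A_2:chain[blocks]; A_4:chain[open] ⇒ blocked
  5. A_1 → A_2 → A_5 — A_2:chain[blocks] ⇒ blocked
Since the path A_1 → A_3 → A_5 is active, A_1 and A_5 are not d-separated given {A_0, A_2}.

No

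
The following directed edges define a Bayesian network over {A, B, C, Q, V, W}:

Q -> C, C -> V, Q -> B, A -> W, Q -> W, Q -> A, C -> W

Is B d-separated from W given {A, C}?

No

We examine all 3 paths between B and W:
Path 1: B ← Q → C → W
  C is a chain here and C is conditioned on, so the path is blocked at C.
Path 2: B ← Q → A → W
  A is a chain here and A is conditioned on, so the path is blocked at A.
Path 3: B ← Q → W
  Q is a fork and Q is not conditioned on — no node blocks this path, so it is active.
At least one path is unblocked, so d-separation fails.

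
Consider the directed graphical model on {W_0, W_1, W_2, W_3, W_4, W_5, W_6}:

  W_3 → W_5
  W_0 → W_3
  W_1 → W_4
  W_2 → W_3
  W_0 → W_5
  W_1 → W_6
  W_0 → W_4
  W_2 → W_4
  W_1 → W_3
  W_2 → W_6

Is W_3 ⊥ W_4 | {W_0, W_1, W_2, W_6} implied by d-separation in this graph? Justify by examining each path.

Yes

6 paths connect W_3 and W_4; each must be blocked for d-separation to hold:
Path 1: W_3 ← W_1 → W_6 ← W_2 → W_4
  W_1 is a fork here and W_1 is conditioned on, so the path is blocked at W_1.
Path 2: W_3 ← W_1 → W_4
  W_1 is a fork here and W_1 is conditioned on, so the path is blocked at W_1.
Path 3: W_3 → W_5 ← W_0 → W_4
  W_5 is a collider here and neither W_5 nor any of its descendants is conditioned on, so the collider stays closed — the path is blocked at W_5.
Path 4: W_3 ← W_2 → W_6 ← W_1 → W_4
  W_2 is a fork here and W_2 is conditioned on, so the path is blocked at W_2.
Path 5: W_3 ← W_2 → W_4
  W_2 is a fork here and W_2 is conditioned on, so the path is blocked at W_2.
Path 6: W_3 ← W_0 → W_4
  W_0 is a fork here and W_0 is conditioned on, so the path is blocked at W_0.
Every path is blocked, so W_3 and W_4 are d-separated given {W_0, W_1, W_2, W_6}.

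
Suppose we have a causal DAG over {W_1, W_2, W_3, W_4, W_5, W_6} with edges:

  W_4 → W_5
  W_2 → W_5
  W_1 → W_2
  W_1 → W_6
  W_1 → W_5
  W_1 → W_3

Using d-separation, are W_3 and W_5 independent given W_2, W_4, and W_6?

No — W_3 and W_5 are not d-separated given {W_2, W_4, W_6}.

Enumerating the 2 paths from W_3 to W_5 and testing each for blocking by {W_2, W_4, W_6}:
  1. W_3 ← W_1 → W_5 — W_1:fork[open] ⇒ active
  2. W_3 ← W_1 → W_2 → W_5 — W_1:fork[open]; W_2:chain[blocks] ⇒ blocked
At least one path is unblocked, so d-separation fails.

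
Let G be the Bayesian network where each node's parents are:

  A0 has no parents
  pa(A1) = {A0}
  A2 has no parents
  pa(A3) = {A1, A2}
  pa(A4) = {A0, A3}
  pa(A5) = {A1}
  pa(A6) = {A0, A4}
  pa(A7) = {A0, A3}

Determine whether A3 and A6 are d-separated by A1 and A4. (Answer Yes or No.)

There are 6 undirected paths between A3 and A6; checking each against the conditioning set {A1, A4}:
Path 1: A3 → A7 ← A0 → A6
  A7 is a collider here and neither A7 nor any of its descendants is conditioned on, so the collider stays closed — the path is blocked at A7.
Path 2: A3 → A7 ← A0 → A4 → A6
  A7 is a collider here and neither A7 nor any of its descendants is conditioned on, so the collider stays closed — the path is blocked at A7.
Path 3: A3 ← A1 ← A0 → A6
  A1 is a chain here and A1 is conditioned on, so the path is blocked at A1.
Path 4: A3 ← A1 ← A0 → A4 → A6
  A1 is a chain here and A1 is conditioned on, so the path is blocked at A1.
Path 5: A3 → A4 → A6
  A4 is a chain here and A4 is conditioned on, so the path is blocked at A4.
Path 6: A3 → A4 ← A0 → A6
  A4 is a collider and A4 is conditioned on, which opens it; A0 is a fork and A0 is not conditioned on — no node blocks this path, so it is active.
At least one path is unblocked, so d-separation fails.

No — A3 and A6 are not d-separated given {A1, A4}.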